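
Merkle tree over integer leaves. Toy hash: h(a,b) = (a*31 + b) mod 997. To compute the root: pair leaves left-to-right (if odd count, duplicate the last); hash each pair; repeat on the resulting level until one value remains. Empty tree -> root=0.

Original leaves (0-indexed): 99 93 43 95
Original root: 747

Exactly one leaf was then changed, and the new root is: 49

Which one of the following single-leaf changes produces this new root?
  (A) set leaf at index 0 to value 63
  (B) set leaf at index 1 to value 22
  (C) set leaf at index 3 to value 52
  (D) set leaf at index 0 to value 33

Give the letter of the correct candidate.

Original leaves: [99, 93, 43, 95]
Target new root: 49
Try each candidate change and compute the resulting root:
Candidate A: set leaf[0] = 63 -> leaves = [63, 93, 43, 95]
  L0: [63, 93, 43, 95]
  L1: h(63,93)=(63*31+93)%997=52 h(43,95)=(43*31+95)%997=431 -> [52, 431]
  L2: h(52,431)=(52*31+431)%997=49 -> [49]
  root = 49 == target 49  ** MATCH **
Candidate B: set leaf[1] = 22 -> leaves = [99, 22, 43, 95]
  L0: [99, 22, 43, 95]
  L1: h(99,22)=(99*31+22)%997=100 h(43,95)=(43*31+95)%997=431 -> [100, 431]
  L2: h(100,431)=(100*31+431)%997=540 -> [540]
  root = 540 != target 49
Candidate C: set leaf[3] = 52 -> leaves = [99, 93, 43, 52]
  L0: [99, 93, 43, 52]
  L1: h(99,93)=(99*31+93)%997=171 h(43,52)=(43*31+52)%997=388 -> [171, 388]
  L2: h(171,388)=(171*31+388)%997=704 -> [704]
  root = 704 != target 49
Candidate D: set leaf[0] = 33 -> leaves = [33, 93, 43, 95]
  L0: [33, 93, 43, 95]
  L1: h(33,93)=(33*31+93)%997=119 h(43,95)=(43*31+95)%997=431 -> [119, 431]
  L2: h(119,431)=(119*31+431)%997=132 -> [132]
  root = 132 != target 49
Candidate A produces the target root.

Answer: A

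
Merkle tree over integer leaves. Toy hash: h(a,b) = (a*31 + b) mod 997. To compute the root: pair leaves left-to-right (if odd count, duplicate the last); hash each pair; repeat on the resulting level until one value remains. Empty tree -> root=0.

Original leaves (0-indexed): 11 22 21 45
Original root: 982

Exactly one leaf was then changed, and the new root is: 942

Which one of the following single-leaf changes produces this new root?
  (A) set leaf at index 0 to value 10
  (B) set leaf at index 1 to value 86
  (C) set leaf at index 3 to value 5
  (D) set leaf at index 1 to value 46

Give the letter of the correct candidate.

Original leaves: [11, 22, 21, 45]
Target new root: 942
Try each candidate change and compute the resulting root:
Candidate A: set leaf[0] = 10 -> leaves = [10, 22, 21, 45]
  L0: [10, 22, 21, 45]
  L1: h(10,22)=(10*31+22)%997=332 h(21,45)=(21*31+45)%997=696 -> [332, 696]
  L2: h(332,696)=(332*31+696)%997=21 -> [21]
  root = 21 != target 942
Candidate B: set leaf[1] = 86 -> leaves = [11, 86, 21, 45]
  L0: [11, 86, 21, 45]
  L1: h(11,86)=(11*31+86)%997=427 h(21,45)=(21*31+45)%997=696 -> [427, 696]
  L2: h(427,696)=(427*31+696)%997=972 -> [972]
  root = 972 != target 942
Candidate C: set leaf[3] = 5 -> leaves = [11, 22, 21, 5]
  L0: [11, 22, 21, 5]
  L1: h(11,22)=(11*31+22)%997=363 h(21,5)=(21*31+5)%997=656 -> [363, 656]
  L2: h(363,656)=(363*31+656)%997=942 -> [942]
  root = 942 == target 942  ** MATCH **
Candidate D: set leaf[1] = 46 -> leaves = [11, 46, 21, 45]
  L0: [11, 46, 21, 45]
  L1: h(11,46)=(11*31+46)%997=387 h(21,45)=(21*31+45)%997=696 -> [387, 696]
  L2: h(387,696)=(387*31+696)%997=729 -> [729]
  root = 729 != target 942
Candidate C produces the target root.

Answer: C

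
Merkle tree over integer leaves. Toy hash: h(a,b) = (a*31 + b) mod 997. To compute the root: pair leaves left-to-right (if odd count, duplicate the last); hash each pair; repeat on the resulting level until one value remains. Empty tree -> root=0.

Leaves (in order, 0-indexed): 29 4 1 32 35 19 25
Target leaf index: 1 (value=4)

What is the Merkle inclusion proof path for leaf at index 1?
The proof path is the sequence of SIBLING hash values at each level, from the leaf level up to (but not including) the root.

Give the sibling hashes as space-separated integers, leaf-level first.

Answer: 29 63 129

Derivation:
L0 (leaves): [29, 4, 1, 32, 35, 19, 25], target index=1
L1: h(29,4)=(29*31+4)%997=903 [pair 0] h(1,32)=(1*31+32)%997=63 [pair 1] h(35,19)=(35*31+19)%997=107 [pair 2] h(25,25)=(25*31+25)%997=800 [pair 3] -> [903, 63, 107, 800]
  Sibling for proof at L0: 29
L2: h(903,63)=(903*31+63)%997=140 [pair 0] h(107,800)=(107*31+800)%997=129 [pair 1] -> [140, 129]
  Sibling for proof at L1: 63
L3: h(140,129)=(140*31+129)%997=481 [pair 0] -> [481]
  Sibling for proof at L2: 129
Root: 481
Proof path (sibling hashes from leaf to root): [29, 63, 129]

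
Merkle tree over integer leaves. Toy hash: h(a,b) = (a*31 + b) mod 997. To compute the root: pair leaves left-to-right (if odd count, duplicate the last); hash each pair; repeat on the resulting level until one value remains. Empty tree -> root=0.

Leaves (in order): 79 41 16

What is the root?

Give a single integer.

Answer: 933

Derivation:
L0: [79, 41, 16]
L1: h(79,41)=(79*31+41)%997=496 h(16,16)=(16*31+16)%997=512 -> [496, 512]
L2: h(496,512)=(496*31+512)%997=933 -> [933]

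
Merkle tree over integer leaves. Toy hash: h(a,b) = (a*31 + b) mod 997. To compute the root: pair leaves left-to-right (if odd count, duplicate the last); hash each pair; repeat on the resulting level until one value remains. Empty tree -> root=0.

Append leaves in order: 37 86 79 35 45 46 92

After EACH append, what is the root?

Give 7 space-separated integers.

Answer: 37 236 871 827 930 962 471

Derivation:
After append 37 (leaves=[37]):
  L0: [37]
  root=37
After append 86 (leaves=[37, 86]):
  L0: [37, 86]
  L1: h(37,86)=(37*31+86)%997=236 -> [236]
  root=236
After append 79 (leaves=[37, 86, 79]):
  L0: [37, 86, 79]
  L1: h(37,86)=(37*31+86)%997=236 h(79,79)=(79*31+79)%997=534 -> [236, 534]
  L2: h(236,534)=(236*31+534)%997=871 -> [871]
  root=871
After append 35 (leaves=[37, 86, 79, 35]):
  L0: [37, 86, 79, 35]
  L1: h(37,86)=(37*31+86)%997=236 h(79,35)=(79*31+35)%997=490 -> [236, 490]
  L2: h(236,490)=(236*31+490)%997=827 -> [827]
  root=827
After append 45 (leaves=[37, 86, 79, 35, 45]):
  L0: [37, 86, 79, 35, 45]
  L1: h(37,86)=(37*31+86)%997=236 h(79,35)=(79*31+35)%997=490 h(45,45)=(45*31+45)%997=443 -> [236, 490, 443]
  L2: h(236,490)=(236*31+490)%997=827 h(443,443)=(443*31+443)%997=218 -> [827, 218]
  L3: h(827,218)=(827*31+218)%997=930 -> [930]
  root=930
After append 46 (leaves=[37, 86, 79, 35, 45, 46]):
  L0: [37, 86, 79, 35, 45, 46]
  L1: h(37,86)=(37*31+86)%997=236 h(79,35)=(79*31+35)%997=490 h(45,46)=(45*31+46)%997=444 -> [236, 490, 444]
  L2: h(236,490)=(236*31+490)%997=827 h(444,444)=(444*31+444)%997=250 -> [827, 250]
  L3: h(827,250)=(827*31+250)%997=962 -> [962]
  root=962
After append 92 (leaves=[37, 86, 79, 35, 45, 46, 92]):
  L0: [37, 86, 79, 35, 45, 46, 92]
  L1: h(37,86)=(37*31+86)%997=236 h(79,35)=(79*31+35)%997=490 h(45,46)=(45*31+46)%997=444 h(92,92)=(92*31+92)%997=950 -> [236, 490, 444, 950]
  L2: h(236,490)=(236*31+490)%997=827 h(444,950)=(444*31+950)%997=756 -> [827, 756]
  L3: h(827,756)=(827*31+756)%997=471 -> [471]
  root=471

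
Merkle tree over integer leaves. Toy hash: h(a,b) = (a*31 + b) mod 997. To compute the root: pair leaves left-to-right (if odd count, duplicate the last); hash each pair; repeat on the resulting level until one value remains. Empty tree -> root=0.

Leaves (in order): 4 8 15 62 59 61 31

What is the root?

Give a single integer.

Answer: 380

Derivation:
L0: [4, 8, 15, 62, 59, 61, 31]
L1: h(4,8)=(4*31+8)%997=132 h(15,62)=(15*31+62)%997=527 h(59,61)=(59*31+61)%997=893 h(31,31)=(31*31+31)%997=992 -> [132, 527, 893, 992]
L2: h(132,527)=(132*31+527)%997=631 h(893,992)=(893*31+992)%997=759 -> [631, 759]
L3: h(631,759)=(631*31+759)%997=380 -> [380]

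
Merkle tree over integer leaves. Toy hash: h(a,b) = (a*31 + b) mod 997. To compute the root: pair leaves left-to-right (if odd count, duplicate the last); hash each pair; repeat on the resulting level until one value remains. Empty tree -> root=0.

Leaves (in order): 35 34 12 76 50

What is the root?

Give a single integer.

Answer: 876

Derivation:
L0: [35, 34, 12, 76, 50]
L1: h(35,34)=(35*31+34)%997=122 h(12,76)=(12*31+76)%997=448 h(50,50)=(50*31+50)%997=603 -> [122, 448, 603]
L2: h(122,448)=(122*31+448)%997=242 h(603,603)=(603*31+603)%997=353 -> [242, 353]
L3: h(242,353)=(242*31+353)%997=876 -> [876]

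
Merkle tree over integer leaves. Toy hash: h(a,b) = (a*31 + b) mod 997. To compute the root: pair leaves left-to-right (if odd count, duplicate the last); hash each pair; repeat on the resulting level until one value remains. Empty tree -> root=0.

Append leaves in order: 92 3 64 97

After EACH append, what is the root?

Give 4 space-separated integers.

After append 92 (leaves=[92]):
  L0: [92]
  root=92
After append 3 (leaves=[92, 3]):
  L0: [92, 3]
  L1: h(92,3)=(92*31+3)%997=861 -> [861]
  root=861
After append 64 (leaves=[92, 3, 64]):
  L0: [92, 3, 64]
  L1: h(92,3)=(92*31+3)%997=861 h(64,64)=(64*31+64)%997=54 -> [861, 54]
  L2: h(861,54)=(861*31+54)%997=823 -> [823]
  root=823
After append 97 (leaves=[92, 3, 64, 97]):
  L0: [92, 3, 64, 97]
  L1: h(92,3)=(92*31+3)%997=861 h(64,97)=(64*31+97)%997=87 -> [861, 87]
  L2: h(861,87)=(861*31+87)%997=856 -> [856]
  root=856

Answer: 92 861 823 856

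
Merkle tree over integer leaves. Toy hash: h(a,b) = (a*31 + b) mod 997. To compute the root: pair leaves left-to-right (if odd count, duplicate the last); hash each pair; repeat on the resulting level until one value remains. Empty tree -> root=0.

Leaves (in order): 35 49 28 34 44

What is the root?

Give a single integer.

L0: [35, 49, 28, 34, 44]
L1: h(35,49)=(35*31+49)%997=137 h(28,34)=(28*31+34)%997=902 h(44,44)=(44*31+44)%997=411 -> [137, 902, 411]
L2: h(137,902)=(137*31+902)%997=164 h(411,411)=(411*31+411)%997=191 -> [164, 191]
L3: h(164,191)=(164*31+191)%997=290 -> [290]

Answer: 290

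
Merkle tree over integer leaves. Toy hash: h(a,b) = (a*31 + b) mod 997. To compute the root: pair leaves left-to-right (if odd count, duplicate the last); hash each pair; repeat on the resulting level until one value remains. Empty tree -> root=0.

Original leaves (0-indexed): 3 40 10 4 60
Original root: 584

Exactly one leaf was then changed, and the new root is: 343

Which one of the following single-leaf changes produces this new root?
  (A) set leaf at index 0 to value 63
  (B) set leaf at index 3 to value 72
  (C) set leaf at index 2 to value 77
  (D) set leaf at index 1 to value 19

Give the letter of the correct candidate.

Answer: D

Derivation:
Original leaves: [3, 40, 10, 4, 60]
Target new root: 343
Try each candidate change and compute the resulting root:
Candidate A: set leaf[0] = 63 -> leaves = [63, 40, 10, 4, 60]
  L0: [63, 40, 10, 4, 60]
  L1: h(63,40)=(63*31+40)%997=996 h(10,4)=(10*31+4)%997=314 h(60,60)=(60*31+60)%997=923 -> [996, 314, 923]
  L2: h(996,314)=(996*31+314)%997=283 h(923,923)=(923*31+923)%997=623 -> [283, 623]
  L3: h(283,623)=(283*31+623)%997=423 -> [423]
  root = 423 != target 343
Candidate B: set leaf[3] = 72 -> leaves = [3, 40, 10, 72, 60]
  L0: [3, 40, 10, 72, 60]
  L1: h(3,40)=(3*31+40)%997=133 h(10,72)=(10*31+72)%997=382 h(60,60)=(60*31+60)%997=923 -> [133, 382, 923]
  L2: h(133,382)=(133*31+382)%997=517 h(923,923)=(923*31+923)%997=623 -> [517, 623]
  L3: h(517,623)=(517*31+623)%997=698 -> [698]
  root = 698 != target 343
Candidate C: set leaf[2] = 77 -> leaves = [3, 40, 77, 4, 60]
  L0: [3, 40, 77, 4, 60]
  L1: h(3,40)=(3*31+40)%997=133 h(77,4)=(77*31+4)%997=397 h(60,60)=(60*31+60)%997=923 -> [133, 397, 923]
  L2: h(133,397)=(133*31+397)%997=532 h(923,923)=(923*31+923)%997=623 -> [532, 623]
  L3: h(532,623)=(532*31+623)%997=166 -> [166]
  root = 166 != target 343
Candidate D: set leaf[1] = 19 -> leaves = [3, 19, 10, 4, 60]
  L0: [3, 19, 10, 4, 60]
  L1: h(3,19)=(3*31+19)%997=112 h(10,4)=(10*31+4)%997=314 h(60,60)=(60*31+60)%997=923 -> [112, 314, 923]
  L2: h(112,314)=(112*31+314)%997=795 h(923,923)=(923*31+923)%997=623 -> [795, 623]
  L3: h(795,623)=(795*31+623)%997=343 -> [343]
  root = 343 == target 343  ** MATCH **
Candidate D produces the target root.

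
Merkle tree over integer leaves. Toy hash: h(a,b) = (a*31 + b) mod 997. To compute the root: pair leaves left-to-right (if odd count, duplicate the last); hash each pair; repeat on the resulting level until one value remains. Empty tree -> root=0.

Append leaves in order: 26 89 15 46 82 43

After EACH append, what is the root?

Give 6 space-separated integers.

Answer: 26 895 309 340 790 539

Derivation:
After append 26 (leaves=[26]):
  L0: [26]
  root=26
After append 89 (leaves=[26, 89]):
  L0: [26, 89]
  L1: h(26,89)=(26*31+89)%997=895 -> [895]
  root=895
After append 15 (leaves=[26, 89, 15]):
  L0: [26, 89, 15]
  L1: h(26,89)=(26*31+89)%997=895 h(15,15)=(15*31+15)%997=480 -> [895, 480]
  L2: h(895,480)=(895*31+480)%997=309 -> [309]
  root=309
After append 46 (leaves=[26, 89, 15, 46]):
  L0: [26, 89, 15, 46]
  L1: h(26,89)=(26*31+89)%997=895 h(15,46)=(15*31+46)%997=511 -> [895, 511]
  L2: h(895,511)=(895*31+511)%997=340 -> [340]
  root=340
After append 82 (leaves=[26, 89, 15, 46, 82]):
  L0: [26, 89, 15, 46, 82]
  L1: h(26,89)=(26*31+89)%997=895 h(15,46)=(15*31+46)%997=511 h(82,82)=(82*31+82)%997=630 -> [895, 511, 630]
  L2: h(895,511)=(895*31+511)%997=340 h(630,630)=(630*31+630)%997=220 -> [340, 220]
  L3: h(340,220)=(340*31+220)%997=790 -> [790]
  root=790
After append 43 (leaves=[26, 89, 15, 46, 82, 43]):
  L0: [26, 89, 15, 46, 82, 43]
  L1: h(26,89)=(26*31+89)%997=895 h(15,46)=(15*31+46)%997=511 h(82,43)=(82*31+43)%997=591 -> [895, 511, 591]
  L2: h(895,511)=(895*31+511)%997=340 h(591,591)=(591*31+591)%997=966 -> [340, 966]
  L3: h(340,966)=(340*31+966)%997=539 -> [539]
  root=539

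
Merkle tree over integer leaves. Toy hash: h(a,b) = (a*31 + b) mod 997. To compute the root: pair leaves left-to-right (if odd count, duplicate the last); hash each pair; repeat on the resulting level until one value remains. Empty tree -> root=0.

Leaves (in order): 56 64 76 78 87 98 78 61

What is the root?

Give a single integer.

Answer: 78

Derivation:
L0: [56, 64, 76, 78, 87, 98, 78, 61]
L1: h(56,64)=(56*31+64)%997=803 h(76,78)=(76*31+78)%997=440 h(87,98)=(87*31+98)%997=801 h(78,61)=(78*31+61)%997=485 -> [803, 440, 801, 485]
L2: h(803,440)=(803*31+440)%997=408 h(801,485)=(801*31+485)%997=391 -> [408, 391]
L3: h(408,391)=(408*31+391)%997=78 -> [78]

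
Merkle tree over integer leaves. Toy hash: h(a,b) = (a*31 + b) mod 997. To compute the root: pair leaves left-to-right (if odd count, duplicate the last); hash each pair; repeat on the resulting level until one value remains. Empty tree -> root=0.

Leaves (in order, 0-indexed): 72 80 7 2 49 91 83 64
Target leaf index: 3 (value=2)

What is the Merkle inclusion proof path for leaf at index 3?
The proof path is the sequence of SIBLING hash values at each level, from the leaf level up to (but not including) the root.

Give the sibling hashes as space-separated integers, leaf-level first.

Answer: 7 318 703

Derivation:
L0 (leaves): [72, 80, 7, 2, 49, 91, 83, 64], target index=3
L1: h(72,80)=(72*31+80)%997=318 [pair 0] h(7,2)=(7*31+2)%997=219 [pair 1] h(49,91)=(49*31+91)%997=613 [pair 2] h(83,64)=(83*31+64)%997=643 [pair 3] -> [318, 219, 613, 643]
  Sibling for proof at L0: 7
L2: h(318,219)=(318*31+219)%997=107 [pair 0] h(613,643)=(613*31+643)%997=703 [pair 1] -> [107, 703]
  Sibling for proof at L1: 318
L3: h(107,703)=(107*31+703)%997=32 [pair 0] -> [32]
  Sibling for proof at L2: 703
Root: 32
Proof path (sibling hashes from leaf to root): [7, 318, 703]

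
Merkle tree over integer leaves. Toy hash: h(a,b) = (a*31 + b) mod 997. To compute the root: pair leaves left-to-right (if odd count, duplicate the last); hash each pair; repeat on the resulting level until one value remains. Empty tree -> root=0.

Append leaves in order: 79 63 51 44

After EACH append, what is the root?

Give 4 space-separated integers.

After append 79 (leaves=[79]):
  L0: [79]
  root=79
After append 63 (leaves=[79, 63]):
  L0: [79, 63]
  L1: h(79,63)=(79*31+63)%997=518 -> [518]
  root=518
After append 51 (leaves=[79, 63, 51]):
  L0: [79, 63, 51]
  L1: h(79,63)=(79*31+63)%997=518 h(51,51)=(51*31+51)%997=635 -> [518, 635]
  L2: h(518,635)=(518*31+635)%997=741 -> [741]
  root=741
After append 44 (leaves=[79, 63, 51, 44]):
  L0: [79, 63, 51, 44]
  L1: h(79,63)=(79*31+63)%997=518 h(51,44)=(51*31+44)%997=628 -> [518, 628]
  L2: h(518,628)=(518*31+628)%997=734 -> [734]
  root=734

Answer: 79 518 741 734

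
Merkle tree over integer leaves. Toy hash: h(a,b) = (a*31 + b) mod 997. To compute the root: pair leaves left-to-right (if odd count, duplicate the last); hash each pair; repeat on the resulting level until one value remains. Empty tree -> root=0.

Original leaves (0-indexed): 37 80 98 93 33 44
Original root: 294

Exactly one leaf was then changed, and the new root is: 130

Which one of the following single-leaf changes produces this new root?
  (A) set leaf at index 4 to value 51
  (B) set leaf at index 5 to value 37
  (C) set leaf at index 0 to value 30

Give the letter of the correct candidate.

Answer: C

Derivation:
Original leaves: [37, 80, 98, 93, 33, 44]
Target new root: 130
Try each candidate change and compute the resulting root:
Candidate A: set leaf[4] = 51 -> leaves = [37, 80, 98, 93, 51, 44]
  L0: [37, 80, 98, 93, 51, 44]
  L1: h(37,80)=(37*31+80)%997=230 h(98,93)=(98*31+93)%997=140 h(51,44)=(51*31+44)%997=628 -> [230, 140, 628]
  L2: h(230,140)=(230*31+140)%997=291 h(628,628)=(628*31+628)%997=156 -> [291, 156]
  L3: h(291,156)=(291*31+156)%997=204 -> [204]
  root = 204 != target 130
Candidate B: set leaf[5] = 37 -> leaves = [37, 80, 98, 93, 33, 37]
  L0: [37, 80, 98, 93, 33, 37]
  L1: h(37,80)=(37*31+80)%997=230 h(98,93)=(98*31+93)%997=140 h(33,37)=(33*31+37)%997=63 -> [230, 140, 63]
  L2: h(230,140)=(230*31+140)%997=291 h(63,63)=(63*31+63)%997=22 -> [291, 22]
  L3: h(291,22)=(291*31+22)%997=70 -> [70]
  root = 70 != target 130
Candidate C: set leaf[0] = 30 -> leaves = [30, 80, 98, 93, 33, 44]
  L0: [30, 80, 98, 93, 33, 44]
  L1: h(30,80)=(30*31+80)%997=13 h(98,93)=(98*31+93)%997=140 h(33,44)=(33*31+44)%997=70 -> [13, 140, 70]
  L2: h(13,140)=(13*31+140)%997=543 h(70,70)=(70*31+70)%997=246 -> [543, 246]
  L3: h(543,246)=(543*31+246)%997=130 -> [130]
  root = 130 == target 130  ** MATCH **
Candidate C produces the target root.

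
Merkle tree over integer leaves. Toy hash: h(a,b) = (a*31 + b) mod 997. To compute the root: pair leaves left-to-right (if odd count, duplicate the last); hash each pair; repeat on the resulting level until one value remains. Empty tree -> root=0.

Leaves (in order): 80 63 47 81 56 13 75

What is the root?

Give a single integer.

Answer: 785

Derivation:
L0: [80, 63, 47, 81, 56, 13, 75]
L1: h(80,63)=(80*31+63)%997=549 h(47,81)=(47*31+81)%997=541 h(56,13)=(56*31+13)%997=752 h(75,75)=(75*31+75)%997=406 -> [549, 541, 752, 406]
L2: h(549,541)=(549*31+541)%997=611 h(752,406)=(752*31+406)%997=787 -> [611, 787]
L3: h(611,787)=(611*31+787)%997=785 -> [785]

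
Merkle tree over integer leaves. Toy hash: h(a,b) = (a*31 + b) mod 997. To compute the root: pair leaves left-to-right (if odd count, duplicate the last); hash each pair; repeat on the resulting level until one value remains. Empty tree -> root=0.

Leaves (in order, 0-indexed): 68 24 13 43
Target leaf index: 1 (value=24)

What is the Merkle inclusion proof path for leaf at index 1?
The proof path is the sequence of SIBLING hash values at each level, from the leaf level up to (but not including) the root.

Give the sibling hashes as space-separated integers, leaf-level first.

L0 (leaves): [68, 24, 13, 43], target index=1
L1: h(68,24)=(68*31+24)%997=138 [pair 0] h(13,43)=(13*31+43)%997=446 [pair 1] -> [138, 446]
  Sibling for proof at L0: 68
L2: h(138,446)=(138*31+446)%997=736 [pair 0] -> [736]
  Sibling for proof at L1: 446
Root: 736
Proof path (sibling hashes from leaf to root): [68, 446]

Answer: 68 446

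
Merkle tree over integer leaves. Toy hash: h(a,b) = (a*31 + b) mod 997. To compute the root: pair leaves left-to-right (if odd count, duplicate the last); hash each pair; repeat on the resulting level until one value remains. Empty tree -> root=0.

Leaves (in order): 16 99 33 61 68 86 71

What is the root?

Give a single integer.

L0: [16, 99, 33, 61, 68, 86, 71]
L1: h(16,99)=(16*31+99)%997=595 h(33,61)=(33*31+61)%997=87 h(68,86)=(68*31+86)%997=200 h(71,71)=(71*31+71)%997=278 -> [595, 87, 200, 278]
L2: h(595,87)=(595*31+87)%997=586 h(200,278)=(200*31+278)%997=496 -> [586, 496]
L3: h(586,496)=(586*31+496)%997=716 -> [716]

Answer: 716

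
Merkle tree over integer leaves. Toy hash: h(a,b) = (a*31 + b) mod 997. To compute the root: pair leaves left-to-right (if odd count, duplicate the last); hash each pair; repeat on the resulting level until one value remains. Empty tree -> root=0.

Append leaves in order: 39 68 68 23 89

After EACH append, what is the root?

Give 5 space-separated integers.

After append 39 (leaves=[39]):
  L0: [39]
  root=39
After append 68 (leaves=[39, 68]):
  L0: [39, 68]
  L1: h(39,68)=(39*31+68)%997=280 -> [280]
  root=280
After append 68 (leaves=[39, 68, 68]):
  L0: [39, 68, 68]
  L1: h(39,68)=(39*31+68)%997=280 h(68,68)=(68*31+68)%997=182 -> [280, 182]
  L2: h(280,182)=(280*31+182)%997=886 -> [886]
  root=886
After append 23 (leaves=[39, 68, 68, 23]):
  L0: [39, 68, 68, 23]
  L1: h(39,68)=(39*31+68)%997=280 h(68,23)=(68*31+23)%997=137 -> [280, 137]
  L2: h(280,137)=(280*31+137)%997=841 -> [841]
  root=841
After append 89 (leaves=[39, 68, 68, 23, 89]):
  L0: [39, 68, 68, 23, 89]
  L1: h(39,68)=(39*31+68)%997=280 h(68,23)=(68*31+23)%997=137 h(89,89)=(89*31+89)%997=854 -> [280, 137, 854]
  L2: h(280,137)=(280*31+137)%997=841 h(854,854)=(854*31+854)%997=409 -> [841, 409]
  L3: h(841,409)=(841*31+409)%997=558 -> [558]
  root=558

Answer: 39 280 886 841 558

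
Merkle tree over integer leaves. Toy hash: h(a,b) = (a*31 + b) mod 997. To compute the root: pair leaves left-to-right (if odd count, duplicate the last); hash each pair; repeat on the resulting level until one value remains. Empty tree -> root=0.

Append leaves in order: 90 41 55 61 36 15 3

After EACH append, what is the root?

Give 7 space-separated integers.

After append 90 (leaves=[90]):
  L0: [90]
  root=90
After append 41 (leaves=[90, 41]):
  L0: [90, 41]
  L1: h(90,41)=(90*31+41)%997=837 -> [837]
  root=837
After append 55 (leaves=[90, 41, 55]):
  L0: [90, 41, 55]
  L1: h(90,41)=(90*31+41)%997=837 h(55,55)=(55*31+55)%997=763 -> [837, 763]
  L2: h(837,763)=(837*31+763)%997=788 -> [788]
  root=788
After append 61 (leaves=[90, 41, 55, 61]):
  L0: [90, 41, 55, 61]
  L1: h(90,41)=(90*31+41)%997=837 h(55,61)=(55*31+61)%997=769 -> [837, 769]
  L2: h(837,769)=(837*31+769)%997=794 -> [794]
  root=794
After append 36 (leaves=[90, 41, 55, 61, 36]):
  L0: [90, 41, 55, 61, 36]
  L1: h(90,41)=(90*31+41)%997=837 h(55,61)=(55*31+61)%997=769 h(36,36)=(36*31+36)%997=155 -> [837, 769, 155]
  L2: h(837,769)=(837*31+769)%997=794 h(155,155)=(155*31+155)%997=972 -> [794, 972]
  L3: h(794,972)=(794*31+972)%997=661 -> [661]
  root=661
After append 15 (leaves=[90, 41, 55, 61, 36, 15]):
  L0: [90, 41, 55, 61, 36, 15]
  L1: h(90,41)=(90*31+41)%997=837 h(55,61)=(55*31+61)%997=769 h(36,15)=(36*31+15)%997=134 -> [837, 769, 134]
  L2: h(837,769)=(837*31+769)%997=794 h(134,134)=(134*31+134)%997=300 -> [794, 300]
  L3: h(794,300)=(794*31+300)%997=986 -> [986]
  root=986
After append 3 (leaves=[90, 41, 55, 61, 36, 15, 3]):
  L0: [90, 41, 55, 61, 36, 15, 3]
  L1: h(90,41)=(90*31+41)%997=837 h(55,61)=(55*31+61)%997=769 h(36,15)=(36*31+15)%997=134 h(3,3)=(3*31+3)%997=96 -> [837, 769, 134, 96]
  L2: h(837,769)=(837*31+769)%997=794 h(134,96)=(134*31+96)%997=262 -> [794, 262]
  L3: h(794,262)=(794*31+262)%997=948 -> [948]
  root=948

Answer: 90 837 788 794 661 986 948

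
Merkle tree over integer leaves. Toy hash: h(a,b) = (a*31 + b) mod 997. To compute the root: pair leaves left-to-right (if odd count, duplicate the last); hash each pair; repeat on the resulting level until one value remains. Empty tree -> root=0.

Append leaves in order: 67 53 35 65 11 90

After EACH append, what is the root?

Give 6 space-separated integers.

Answer: 67 136 351 381 144 678

Derivation:
After append 67 (leaves=[67]):
  L0: [67]
  root=67
After append 53 (leaves=[67, 53]):
  L0: [67, 53]
  L1: h(67,53)=(67*31+53)%997=136 -> [136]
  root=136
After append 35 (leaves=[67, 53, 35]):
  L0: [67, 53, 35]
  L1: h(67,53)=(67*31+53)%997=136 h(35,35)=(35*31+35)%997=123 -> [136, 123]
  L2: h(136,123)=(136*31+123)%997=351 -> [351]
  root=351
After append 65 (leaves=[67, 53, 35, 65]):
  L0: [67, 53, 35, 65]
  L1: h(67,53)=(67*31+53)%997=136 h(35,65)=(35*31+65)%997=153 -> [136, 153]
  L2: h(136,153)=(136*31+153)%997=381 -> [381]
  root=381
After append 11 (leaves=[67, 53, 35, 65, 11]):
  L0: [67, 53, 35, 65, 11]
  L1: h(67,53)=(67*31+53)%997=136 h(35,65)=(35*31+65)%997=153 h(11,11)=(11*31+11)%997=352 -> [136, 153, 352]
  L2: h(136,153)=(136*31+153)%997=381 h(352,352)=(352*31+352)%997=297 -> [381, 297]
  L3: h(381,297)=(381*31+297)%997=144 -> [144]
  root=144
After append 90 (leaves=[67, 53, 35, 65, 11, 90]):
  L0: [67, 53, 35, 65, 11, 90]
  L1: h(67,53)=(67*31+53)%997=136 h(35,65)=(35*31+65)%997=153 h(11,90)=(11*31+90)%997=431 -> [136, 153, 431]
  L2: h(136,153)=(136*31+153)%997=381 h(431,431)=(431*31+431)%997=831 -> [381, 831]
  L3: h(381,831)=(381*31+831)%997=678 -> [678]
  root=678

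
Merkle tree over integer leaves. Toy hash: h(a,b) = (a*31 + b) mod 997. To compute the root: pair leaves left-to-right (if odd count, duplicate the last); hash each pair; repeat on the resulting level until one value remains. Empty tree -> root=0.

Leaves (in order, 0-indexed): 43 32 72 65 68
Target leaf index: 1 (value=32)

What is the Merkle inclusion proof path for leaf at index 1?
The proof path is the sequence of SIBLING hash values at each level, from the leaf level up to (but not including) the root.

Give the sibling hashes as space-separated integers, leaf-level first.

L0 (leaves): [43, 32, 72, 65, 68], target index=1
L1: h(43,32)=(43*31+32)%997=368 [pair 0] h(72,65)=(72*31+65)%997=303 [pair 1] h(68,68)=(68*31+68)%997=182 [pair 2] -> [368, 303, 182]
  Sibling for proof at L0: 43
L2: h(368,303)=(368*31+303)%997=744 [pair 0] h(182,182)=(182*31+182)%997=839 [pair 1] -> [744, 839]
  Sibling for proof at L1: 303
L3: h(744,839)=(744*31+839)%997=972 [pair 0] -> [972]
  Sibling for proof at L2: 839
Root: 972
Proof path (sibling hashes from leaf to root): [43, 303, 839]

Answer: 43 303 839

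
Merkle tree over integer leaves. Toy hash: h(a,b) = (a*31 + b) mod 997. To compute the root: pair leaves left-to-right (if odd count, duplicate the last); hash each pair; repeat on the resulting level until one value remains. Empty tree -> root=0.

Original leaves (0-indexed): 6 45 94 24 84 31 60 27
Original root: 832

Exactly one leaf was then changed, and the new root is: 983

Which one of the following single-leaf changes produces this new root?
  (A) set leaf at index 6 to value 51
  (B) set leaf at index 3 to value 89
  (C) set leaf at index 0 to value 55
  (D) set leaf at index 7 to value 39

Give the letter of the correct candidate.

Answer: C

Derivation:
Original leaves: [6, 45, 94, 24, 84, 31, 60, 27]
Target new root: 983
Try each candidate change and compute the resulting root:
Candidate A: set leaf[6] = 51 -> leaves = [6, 45, 94, 24, 84, 31, 51, 27]
  L0: [6, 45, 94, 24, 84, 31, 51, 27]
  L1: h(6,45)=(6*31+45)%997=231 h(94,24)=(94*31+24)%997=944 h(84,31)=(84*31+31)%997=641 h(51,27)=(51*31+27)%997=611 -> [231, 944, 641, 611]
  L2: h(231,944)=(231*31+944)%997=129 h(641,611)=(641*31+611)%997=542 -> [129, 542]
  L3: h(129,542)=(129*31+542)%997=553 -> [553]
  root = 553 != target 983
Candidate B: set leaf[3] = 89 -> leaves = [6, 45, 94, 89, 84, 31, 60, 27]
  L0: [6, 45, 94, 89, 84, 31, 60, 27]
  L1: h(6,45)=(6*31+45)%997=231 h(94,89)=(94*31+89)%997=12 h(84,31)=(84*31+31)%997=641 h(60,27)=(60*31+27)%997=890 -> [231, 12, 641, 890]
  L2: h(231,12)=(231*31+12)%997=194 h(641,890)=(641*31+890)%997=821 -> [194, 821]
  L3: h(194,821)=(194*31+821)%997=853 -> [853]
  root = 853 != target 983
Candidate C: set leaf[0] = 55 -> leaves = [55, 45, 94, 24, 84, 31, 60, 27]
  L0: [55, 45, 94, 24, 84, 31, 60, 27]
  L1: h(55,45)=(55*31+45)%997=753 h(94,24)=(94*31+24)%997=944 h(84,31)=(84*31+31)%997=641 h(60,27)=(60*31+27)%997=890 -> [753, 944, 641, 890]
  L2: h(753,944)=(753*31+944)%997=359 h(641,890)=(641*31+890)%997=821 -> [359, 821]
  L3: h(359,821)=(359*31+821)%997=983 -> [983]
  root = 983 == target 983  ** MATCH **
Candidate D: set leaf[7] = 39 -> leaves = [6, 45, 94, 24, 84, 31, 60, 39]
  L0: [6, 45, 94, 24, 84, 31, 60, 39]
  L1: h(6,45)=(6*31+45)%997=231 h(94,24)=(94*31+24)%997=944 h(84,31)=(84*31+31)%997=641 h(60,39)=(60*31+39)%997=902 -> [231, 944, 641, 902]
  L2: h(231,944)=(231*31+944)%997=129 h(641,902)=(641*31+902)%997=833 -> [129, 833]
  L3: h(129,833)=(129*31+833)%997=844 -> [844]
  root = 844 != target 983
Candidate C produces the target root.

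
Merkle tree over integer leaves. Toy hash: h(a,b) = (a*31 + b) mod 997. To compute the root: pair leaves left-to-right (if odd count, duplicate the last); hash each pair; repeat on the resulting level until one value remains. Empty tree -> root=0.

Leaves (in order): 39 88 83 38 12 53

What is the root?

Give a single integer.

L0: [39, 88, 83, 38, 12, 53]
L1: h(39,88)=(39*31+88)%997=300 h(83,38)=(83*31+38)%997=617 h(12,53)=(12*31+53)%997=425 -> [300, 617, 425]
L2: h(300,617)=(300*31+617)%997=944 h(425,425)=(425*31+425)%997=639 -> [944, 639]
L3: h(944,639)=(944*31+639)%997=990 -> [990]

Answer: 990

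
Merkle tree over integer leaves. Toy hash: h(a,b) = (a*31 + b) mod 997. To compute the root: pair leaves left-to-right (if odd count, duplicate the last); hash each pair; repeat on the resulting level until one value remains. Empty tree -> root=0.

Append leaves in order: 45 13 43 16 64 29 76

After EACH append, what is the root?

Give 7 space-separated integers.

Answer: 45 411 159 132 835 712 134

Derivation:
After append 45 (leaves=[45]):
  L0: [45]
  root=45
After append 13 (leaves=[45, 13]):
  L0: [45, 13]
  L1: h(45,13)=(45*31+13)%997=411 -> [411]
  root=411
After append 43 (leaves=[45, 13, 43]):
  L0: [45, 13, 43]
  L1: h(45,13)=(45*31+13)%997=411 h(43,43)=(43*31+43)%997=379 -> [411, 379]
  L2: h(411,379)=(411*31+379)%997=159 -> [159]
  root=159
After append 16 (leaves=[45, 13, 43, 16]):
  L0: [45, 13, 43, 16]
  L1: h(45,13)=(45*31+13)%997=411 h(43,16)=(43*31+16)%997=352 -> [411, 352]
  L2: h(411,352)=(411*31+352)%997=132 -> [132]
  root=132
After append 64 (leaves=[45, 13, 43, 16, 64]):
  L0: [45, 13, 43, 16, 64]
  L1: h(45,13)=(45*31+13)%997=411 h(43,16)=(43*31+16)%997=352 h(64,64)=(64*31+64)%997=54 -> [411, 352, 54]
  L2: h(411,352)=(411*31+352)%997=132 h(54,54)=(54*31+54)%997=731 -> [132, 731]
  L3: h(132,731)=(132*31+731)%997=835 -> [835]
  root=835
After append 29 (leaves=[45, 13, 43, 16, 64, 29]):
  L0: [45, 13, 43, 16, 64, 29]
  L1: h(45,13)=(45*31+13)%997=411 h(43,16)=(43*31+16)%997=352 h(64,29)=(64*31+29)%997=19 -> [411, 352, 19]
  L2: h(411,352)=(411*31+352)%997=132 h(19,19)=(19*31+19)%997=608 -> [132, 608]
  L3: h(132,608)=(132*31+608)%997=712 -> [712]
  root=712
After append 76 (leaves=[45, 13, 43, 16, 64, 29, 76]):
  L0: [45, 13, 43, 16, 64, 29, 76]
  L1: h(45,13)=(45*31+13)%997=411 h(43,16)=(43*31+16)%997=352 h(64,29)=(64*31+29)%997=19 h(76,76)=(76*31+76)%997=438 -> [411, 352, 19, 438]
  L2: h(411,352)=(411*31+352)%997=132 h(19,438)=(19*31+438)%997=30 -> [132, 30]
  L3: h(132,30)=(132*31+30)%997=134 -> [134]
  root=134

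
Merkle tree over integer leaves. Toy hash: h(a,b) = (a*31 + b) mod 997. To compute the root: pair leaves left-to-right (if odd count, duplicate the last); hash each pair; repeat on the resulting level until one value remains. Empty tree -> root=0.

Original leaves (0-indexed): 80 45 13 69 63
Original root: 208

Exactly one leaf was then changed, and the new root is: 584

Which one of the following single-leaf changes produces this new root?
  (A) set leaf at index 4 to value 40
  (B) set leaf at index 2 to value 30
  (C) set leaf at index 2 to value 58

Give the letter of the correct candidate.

Answer: A

Derivation:
Original leaves: [80, 45, 13, 69, 63]
Target new root: 584
Try each candidate change and compute the resulting root:
Candidate A: set leaf[4] = 40 -> leaves = [80, 45, 13, 69, 40]
  L0: [80, 45, 13, 69, 40]
  L1: h(80,45)=(80*31+45)%997=531 h(13,69)=(13*31+69)%997=472 h(40,40)=(40*31+40)%997=283 -> [531, 472, 283]
  L2: h(531,472)=(531*31+472)%997=981 h(283,283)=(283*31+283)%997=83 -> [981, 83]
  L3: h(981,83)=(981*31+83)%997=584 -> [584]
  root = 584 == target 584  ** MATCH **
Candidate B: set leaf[2] = 30 -> leaves = [80, 45, 30, 69, 63]
  L0: [80, 45, 30, 69, 63]
  L1: h(80,45)=(80*31+45)%997=531 h(30,69)=(30*31+69)%997=2 h(63,63)=(63*31+63)%997=22 -> [531, 2, 22]
  L2: h(531,2)=(531*31+2)%997=511 h(22,22)=(22*31+22)%997=704 -> [511, 704]
  L3: h(511,704)=(511*31+704)%997=593 -> [593]
  root = 593 != target 584
Candidate C: set leaf[2] = 58 -> leaves = [80, 45, 58, 69, 63]
  L0: [80, 45, 58, 69, 63]
  L1: h(80,45)=(80*31+45)%997=531 h(58,69)=(58*31+69)%997=870 h(63,63)=(63*31+63)%997=22 -> [531, 870, 22]
  L2: h(531,870)=(531*31+870)%997=382 h(22,22)=(22*31+22)%997=704 -> [382, 704]
  L3: h(382,704)=(382*31+704)%997=582 -> [582]
  root = 582 != target 584
Candidate A produces the target root.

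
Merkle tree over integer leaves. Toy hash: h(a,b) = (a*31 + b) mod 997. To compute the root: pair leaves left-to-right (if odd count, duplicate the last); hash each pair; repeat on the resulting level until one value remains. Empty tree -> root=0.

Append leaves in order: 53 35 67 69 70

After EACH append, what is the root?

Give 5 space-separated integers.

After append 53 (leaves=[53]):
  L0: [53]
  root=53
After append 35 (leaves=[53, 35]):
  L0: [53, 35]
  L1: h(53,35)=(53*31+35)%997=681 -> [681]
  root=681
After append 67 (leaves=[53, 35, 67]):
  L0: [53, 35, 67]
  L1: h(53,35)=(53*31+35)%997=681 h(67,67)=(67*31+67)%997=150 -> [681, 150]
  L2: h(681,150)=(681*31+150)%997=324 -> [324]
  root=324
After append 69 (leaves=[53, 35, 67, 69]):
  L0: [53, 35, 67, 69]
  L1: h(53,35)=(53*31+35)%997=681 h(67,69)=(67*31+69)%997=152 -> [681, 152]
  L2: h(681,152)=(681*31+152)%997=326 -> [326]
  root=326
After append 70 (leaves=[53, 35, 67, 69, 70]):
  L0: [53, 35, 67, 69, 70]
  L1: h(53,35)=(53*31+35)%997=681 h(67,69)=(67*31+69)%997=152 h(70,70)=(70*31+70)%997=246 -> [681, 152, 246]
  L2: h(681,152)=(681*31+152)%997=326 h(246,246)=(246*31+246)%997=893 -> [326, 893]
  L3: h(326,893)=(326*31+893)%997=32 -> [32]
  root=32

Answer: 53 681 324 326 32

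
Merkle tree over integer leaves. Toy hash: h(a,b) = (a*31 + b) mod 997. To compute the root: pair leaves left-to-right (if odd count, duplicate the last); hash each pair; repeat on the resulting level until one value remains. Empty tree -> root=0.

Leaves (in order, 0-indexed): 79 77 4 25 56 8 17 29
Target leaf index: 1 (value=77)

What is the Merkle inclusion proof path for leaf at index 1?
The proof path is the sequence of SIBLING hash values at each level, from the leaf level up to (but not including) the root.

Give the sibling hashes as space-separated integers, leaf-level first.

L0 (leaves): [79, 77, 4, 25, 56, 8, 17, 29], target index=1
L1: h(79,77)=(79*31+77)%997=532 [pair 0] h(4,25)=(4*31+25)%997=149 [pair 1] h(56,8)=(56*31+8)%997=747 [pair 2] h(17,29)=(17*31+29)%997=556 [pair 3] -> [532, 149, 747, 556]
  Sibling for proof at L0: 79
L2: h(532,149)=(532*31+149)%997=689 [pair 0] h(747,556)=(747*31+556)%997=782 [pair 1] -> [689, 782]
  Sibling for proof at L1: 149
L3: h(689,782)=(689*31+782)%997=207 [pair 0] -> [207]
  Sibling for proof at L2: 782
Root: 207
Proof path (sibling hashes from leaf to root): [79, 149, 782]

Answer: 79 149 782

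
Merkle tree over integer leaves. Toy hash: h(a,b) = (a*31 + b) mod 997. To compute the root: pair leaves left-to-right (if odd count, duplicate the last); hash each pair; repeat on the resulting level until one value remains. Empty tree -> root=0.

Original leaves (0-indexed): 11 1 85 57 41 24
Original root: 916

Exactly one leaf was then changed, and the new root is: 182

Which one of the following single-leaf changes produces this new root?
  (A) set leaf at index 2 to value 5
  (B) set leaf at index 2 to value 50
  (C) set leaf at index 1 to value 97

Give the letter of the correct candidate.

Original leaves: [11, 1, 85, 57, 41, 24]
Target new root: 182
Try each candidate change and compute the resulting root:
Candidate A: set leaf[2] = 5 -> leaves = [11, 1, 5, 57, 41, 24]
  L0: [11, 1, 5, 57, 41, 24]
  L1: h(11,1)=(11*31+1)%997=342 h(5,57)=(5*31+57)%997=212 h(41,24)=(41*31+24)%997=298 -> [342, 212, 298]
  L2: h(342,212)=(342*31+212)%997=844 h(298,298)=(298*31+298)%997=563 -> [844, 563]
  L3: h(844,563)=(844*31+563)%997=805 -> [805]
  root = 805 != target 182
Candidate B: set leaf[2] = 50 -> leaves = [11, 1, 50, 57, 41, 24]
  L0: [11, 1, 50, 57, 41, 24]
  L1: h(11,1)=(11*31+1)%997=342 h(50,57)=(50*31+57)%997=610 h(41,24)=(41*31+24)%997=298 -> [342, 610, 298]
  L2: h(342,610)=(342*31+610)%997=245 h(298,298)=(298*31+298)%997=563 -> [245, 563]
  L3: h(245,563)=(245*31+563)%997=182 -> [182]
  root = 182 == target 182  ** MATCH **
Candidate C: set leaf[1] = 97 -> leaves = [11, 97, 85, 57, 41, 24]
  L0: [11, 97, 85, 57, 41, 24]
  L1: h(11,97)=(11*31+97)%997=438 h(85,57)=(85*31+57)%997=698 h(41,24)=(41*31+24)%997=298 -> [438, 698, 298]
  L2: h(438,698)=(438*31+698)%997=318 h(298,298)=(298*31+298)%997=563 -> [318, 563]
  L3: h(318,563)=(318*31+563)%997=451 -> [451]
  root = 451 != target 182
Candidate B produces the target root.

Answer: B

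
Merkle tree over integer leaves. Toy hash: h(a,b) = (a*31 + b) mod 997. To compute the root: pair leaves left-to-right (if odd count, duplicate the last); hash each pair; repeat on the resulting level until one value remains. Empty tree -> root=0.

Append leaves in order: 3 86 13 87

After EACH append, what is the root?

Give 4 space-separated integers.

After append 3 (leaves=[3]):
  L0: [3]
  root=3
After append 86 (leaves=[3, 86]):
  L0: [3, 86]
  L1: h(3,86)=(3*31+86)%997=179 -> [179]
  root=179
After append 13 (leaves=[3, 86, 13]):
  L0: [3, 86, 13]
  L1: h(3,86)=(3*31+86)%997=179 h(13,13)=(13*31+13)%997=416 -> [179, 416]
  L2: h(179,416)=(179*31+416)%997=980 -> [980]
  root=980
After append 87 (leaves=[3, 86, 13, 87]):
  L0: [3, 86, 13, 87]
  L1: h(3,86)=(3*31+86)%997=179 h(13,87)=(13*31+87)%997=490 -> [179, 490]
  L2: h(179,490)=(179*31+490)%997=57 -> [57]
  root=57

Answer: 3 179 980 57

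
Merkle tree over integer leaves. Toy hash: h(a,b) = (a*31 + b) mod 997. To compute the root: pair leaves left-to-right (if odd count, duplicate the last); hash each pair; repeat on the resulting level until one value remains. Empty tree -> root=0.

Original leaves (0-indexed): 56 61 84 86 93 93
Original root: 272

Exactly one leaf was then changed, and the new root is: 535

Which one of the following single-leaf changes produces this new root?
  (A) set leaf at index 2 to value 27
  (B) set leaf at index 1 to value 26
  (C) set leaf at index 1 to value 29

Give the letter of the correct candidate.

Answer: B

Derivation:
Original leaves: [56, 61, 84, 86, 93, 93]
Target new root: 535
Try each candidate change and compute the resulting root:
Candidate A: set leaf[2] = 27 -> leaves = [56, 61, 27, 86, 93, 93]
  L0: [56, 61, 27, 86, 93, 93]
  L1: h(56,61)=(56*31+61)%997=800 h(27,86)=(27*31+86)%997=923 h(93,93)=(93*31+93)%997=982 -> [800, 923, 982]
  L2: h(800,923)=(800*31+923)%997=798 h(982,982)=(982*31+982)%997=517 -> [798, 517]
  L3: h(798,517)=(798*31+517)%997=330 -> [330]
  root = 330 != target 535
Candidate B: set leaf[1] = 26 -> leaves = [56, 26, 84, 86, 93, 93]
  L0: [56, 26, 84, 86, 93, 93]
  L1: h(56,26)=(56*31+26)%997=765 h(84,86)=(84*31+86)%997=696 h(93,93)=(93*31+93)%997=982 -> [765, 696, 982]
  L2: h(765,696)=(765*31+696)%997=483 h(982,982)=(982*31+982)%997=517 -> [483, 517]
  L3: h(483,517)=(483*31+517)%997=535 -> [535]
  root = 535 == target 535  ** MATCH **
Candidate C: set leaf[1] = 29 -> leaves = [56, 29, 84, 86, 93, 93]
  L0: [56, 29, 84, 86, 93, 93]
  L1: h(56,29)=(56*31+29)%997=768 h(84,86)=(84*31+86)%997=696 h(93,93)=(93*31+93)%997=982 -> [768, 696, 982]
  L2: h(768,696)=(768*31+696)%997=576 h(982,982)=(982*31+982)%997=517 -> [576, 517]
  L3: h(576,517)=(576*31+517)%997=427 -> [427]
  root = 427 != target 535
Candidate B produces the target root.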